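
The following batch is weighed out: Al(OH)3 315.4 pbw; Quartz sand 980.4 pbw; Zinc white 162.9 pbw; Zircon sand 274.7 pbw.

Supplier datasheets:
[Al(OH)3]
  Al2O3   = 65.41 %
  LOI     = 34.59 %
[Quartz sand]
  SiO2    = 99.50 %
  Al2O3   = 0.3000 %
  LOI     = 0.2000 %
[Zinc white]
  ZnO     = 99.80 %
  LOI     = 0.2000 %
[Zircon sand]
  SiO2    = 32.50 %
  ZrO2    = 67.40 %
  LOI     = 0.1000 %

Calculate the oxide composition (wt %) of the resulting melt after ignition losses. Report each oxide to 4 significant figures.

Values along the way appear rounded to four significant figures. All internal work runs at full precision all the way through; each reported figure takes just one rounding. The derived quantities (four oxide percentages, yield, glass mass, LOI, the totals) are computed starting from the weights on 1622 pbw of glass at exact precision, exactly as printed in either problem or answer.
What the batch supplies per oxide:
  ZnO: 162.9·0.9980 = 162.6 pbw
  SiO2: 980.4·0.9950 + 274.7·0.3250 = 1065 pbw
  ZrO2: 274.7·0.6740 = 185.1 pbw
  Al2O3: 315.4·0.6541 + 980.4·0.003000 = 209.2 pbw
LOI: 315.4·0.3459 + 980.4·0.002000 + 162.9·0.002000 + 274.7·0.001000 = 111.7 pbw
Glass mass = batch − LOI = 1733 − 111.7 = 1622 pbw (equal to the oxide-mass sum)
percent share: oxide ÷ glass, ×100

Glass mass = 1622 pbw (batch 1733 − LOI 111.7).
Composition: ZnO 10.02%, SiO2 65.66%, ZrO2 11.42%, Al2O3 12.90%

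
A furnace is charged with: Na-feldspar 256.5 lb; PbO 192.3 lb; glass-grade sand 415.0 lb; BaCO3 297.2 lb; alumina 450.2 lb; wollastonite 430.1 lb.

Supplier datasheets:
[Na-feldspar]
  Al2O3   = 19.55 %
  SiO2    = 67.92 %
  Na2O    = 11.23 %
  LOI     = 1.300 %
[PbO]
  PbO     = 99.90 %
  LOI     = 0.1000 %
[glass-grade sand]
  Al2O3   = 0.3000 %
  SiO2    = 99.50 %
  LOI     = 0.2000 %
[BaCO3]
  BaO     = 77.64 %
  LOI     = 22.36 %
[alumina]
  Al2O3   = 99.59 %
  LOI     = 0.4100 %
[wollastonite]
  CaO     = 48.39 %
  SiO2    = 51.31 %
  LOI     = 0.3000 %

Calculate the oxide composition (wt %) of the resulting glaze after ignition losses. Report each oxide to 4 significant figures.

Glass mass = 1967 lb (batch 2041 − LOI 73.95).
Composition: PbO 9.765%, CaO 10.58%, Al2O3 25.40%, BaO 11.73%, SiO2 41.06%, Na2O 1.464%

Mid-chain values are displayed (rounded to four significant figures) in the printout. Every computation keeps exact precision through the solve; each reported figure sees exactly one rounding; the derived quantities (yield, ignition loss, net glass mass, the six compositions, the totals) are recomputed starting from the weights per 1967 lb of glass at full precision, exactly as shown in the problem or the answer.
Delivered oxide masses:
  PbO: 192.3·0.9990 = 192.1 lb
  CaO: 430.1·0.4839 = 208.1 lb
  Al2O3: 256.5·0.1955 + 415.0·0.003000 + 450.2·0.9959 = 499.7 lb
  BaO: 297.2·0.7764 = 230.7 lb
  SiO2: 256.5·0.6792 + 415.0·0.9950 + 430.1·0.5131 = 807.8 lb
  Na2O: 256.5·0.1123 = 28.80 lb
LOI: 256.5·0.01300 + 192.3·0.001000 + 415.0·0.002000 + 297.2·0.2236 + 450.2·0.004100 + 430.1·0.003000 = 73.95 lb
batch − LOI leaves glass = 2041 − 73.95 = 1967 lb (equal to the oxide-mass sum)
wt % = oxide mass / glass mass × 100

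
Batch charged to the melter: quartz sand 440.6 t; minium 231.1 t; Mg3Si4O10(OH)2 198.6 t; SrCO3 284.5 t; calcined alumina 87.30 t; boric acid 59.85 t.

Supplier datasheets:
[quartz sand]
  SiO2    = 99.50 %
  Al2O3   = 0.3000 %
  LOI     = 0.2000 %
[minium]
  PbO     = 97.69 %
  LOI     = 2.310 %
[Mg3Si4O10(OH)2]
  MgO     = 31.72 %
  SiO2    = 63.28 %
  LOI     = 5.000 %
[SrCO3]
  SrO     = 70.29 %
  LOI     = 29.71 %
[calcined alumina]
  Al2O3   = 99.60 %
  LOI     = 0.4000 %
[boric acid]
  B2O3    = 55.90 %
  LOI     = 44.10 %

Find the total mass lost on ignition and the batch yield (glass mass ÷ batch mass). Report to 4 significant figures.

Values along the way are displayed (rounded to 4 significant figures) in the working; all internal work keeps full precision in every operation — exactly one rounding is applied to every reported result — all derived quantities (the totals, net glass mass, six oxide percentages, yield, LOI) are re-derived from the weighed amounts at 1175 t of glass in full precision, as given in the problem or the answer.
Per-material ignition loss:
  quartz sand: 440.6 × 0.002000 = 0.8812 t
  minium: 231.1 × 0.02310 = 5.338 t
  Mg3Si4O10(OH)2: 198.6 × 0.05000 = 9.930 t
  SrCO3: 284.5 × 0.2971 = 84.52 t
  calcined alumina: 87.30 × 0.004000 = 0.3492 t
  boric acid: 59.85 × 0.4410 = 26.39 t
Total LOI = 127.4 t
Glass = batch − LOI = 1302 − 127.4 = 1175 t

LOI loss = 127.4 t; glass = 1175 t; yield = 90.21%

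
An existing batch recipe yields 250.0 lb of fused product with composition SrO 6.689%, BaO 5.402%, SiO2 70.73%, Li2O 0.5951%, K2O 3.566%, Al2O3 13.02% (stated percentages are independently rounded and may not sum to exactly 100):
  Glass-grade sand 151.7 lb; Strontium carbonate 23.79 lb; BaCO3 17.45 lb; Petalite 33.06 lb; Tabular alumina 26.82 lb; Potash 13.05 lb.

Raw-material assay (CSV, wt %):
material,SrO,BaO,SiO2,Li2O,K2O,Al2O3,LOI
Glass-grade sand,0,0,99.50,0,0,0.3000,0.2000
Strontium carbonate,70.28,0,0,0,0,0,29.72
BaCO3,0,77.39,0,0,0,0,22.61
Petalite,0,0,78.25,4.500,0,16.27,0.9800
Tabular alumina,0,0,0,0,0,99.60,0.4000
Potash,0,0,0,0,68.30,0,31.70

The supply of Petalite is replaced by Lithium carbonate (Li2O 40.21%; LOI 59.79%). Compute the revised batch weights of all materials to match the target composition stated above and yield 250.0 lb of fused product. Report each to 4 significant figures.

The working math carries exact precision through the solve — rounding to four significant figures applies to each mid-chain value as shown. A single rounding completes every reported value — derived quantities (totals, the six compositions, LOI, glass mass, the yield) are computed in exact precision using the weight values on 250.0 lb of glass precisely as stated by the question or the answer.
The oxide mass targets at 250.0 lb fused product:
  SrO: 6.689% × 250.0 = 16.72 lb
  BaO: 5.402% × 250.0 = 13.50 lb
  SiO2: 70.73% × 250.0 = 176.8 lb
  Li2O: 0.5951% × 250.0 = 1.488 lb
  K2O: 3.566% × 250.0 = 8.915 lb
  Al2O3: 13.02% × 250.0 = 32.55 lb
Balance tally, oxide-wise, with the batch weights as given, for the quoted basis mass (summed amounts equal target values modulo rounding of the values):
  SrO: 23.79·0.7028 = 16.72 lb (target 16.72 lb)
  BaO: 17.45·0.7739 = 13.50 lb (target 13.50 lb)
  SiO2: 177.7·0.9950 = 176.8 lb (target 176.8 lb)
  Li2O: 3.700·0.4021 = 1.488 lb (target 1.488 lb)
  K2O: 13.05·0.6830 = 8.913 lb (target 8.915 lb)
  Al2O3: 177.7·0.003000 + 32.15·0.9960 = 32.55 lb (target 32.55 lb)
Mass balance on the glass: net batch after ignition = 250.0 lb (oxide target masses add up to 250.0 lb; stated basis 250.0 lb — any gap is answer rounding).
Whole-batch sum: Σ batch = 267.8 lb; loss to ignition Σ batch·LOI = 17.85 lb; yield, glass over the total, = 93.34%.

Revised batch per 250.0 lb fused product:
  Glass-grade sand: 177.7 lb
  Strontium carbonate: 23.79 lb
  BaCO3: 17.45 lb
  Lithium carbonate: 3.700 lb
  Tabular alumina: 32.15 lb
  Potash: 13.05 lb
Total batch = 267.8 lb; LOI loss = 17.85 lb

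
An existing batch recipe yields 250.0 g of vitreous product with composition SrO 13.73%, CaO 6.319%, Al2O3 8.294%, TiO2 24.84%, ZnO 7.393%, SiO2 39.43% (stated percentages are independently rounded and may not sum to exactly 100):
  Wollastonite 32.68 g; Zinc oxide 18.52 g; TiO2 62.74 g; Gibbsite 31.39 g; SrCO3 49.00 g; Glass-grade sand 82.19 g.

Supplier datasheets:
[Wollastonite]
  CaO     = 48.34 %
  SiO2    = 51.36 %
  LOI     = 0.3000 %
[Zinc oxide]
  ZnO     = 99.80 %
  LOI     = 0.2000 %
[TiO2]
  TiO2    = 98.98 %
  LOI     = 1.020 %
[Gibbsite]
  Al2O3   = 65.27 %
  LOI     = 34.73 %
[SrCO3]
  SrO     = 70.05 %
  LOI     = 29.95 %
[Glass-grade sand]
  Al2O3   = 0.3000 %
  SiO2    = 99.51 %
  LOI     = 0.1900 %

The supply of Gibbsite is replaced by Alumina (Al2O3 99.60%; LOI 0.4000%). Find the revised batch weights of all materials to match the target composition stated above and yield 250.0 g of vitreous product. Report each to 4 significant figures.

Revised batch per 250.0 g vitreous product:
  Wollastonite: 32.68 g
  Zinc oxide: 18.52 g
  TiO2: 62.74 g
  Alumina: 20.57 g
  SrCO3: 49.00 g
  Glass-grade sand: 82.19 g
Total batch = 265.7 g; LOI loss = 15.69 g

Working values appear rounded to four significant figures within the worked lines — each numeric step keeps full precision through the solve; each reported figure takes just one rounding; derived quantities are re-derived in exact precision (LOI, six oxide percentages, totals, net glass mass, the yield) starting from the weights at 250.0 g of glass as set out in problem or answer.
Per-oxide target masses for 250.0 g vitreous product:
  SrO: 13.73% × 250.0 = 34.33 g
  CaO: 6.319% × 250.0 = 15.80 g
  Al2O3: 8.294% × 250.0 = 20.74 g
  TiO2: 24.84% × 250.0 = 62.10 g
  ZnO: 7.393% × 250.0 = 18.48 g
  SiO2: 39.43% × 250.0 = 98.58 g
Oxide-by-oxide audit per the reported batch figures, at the basis given (sum by sum, the targets are met once rounding is allowed for):
  SrO: 49.00·0.7005 = 34.32 g (target 34.33 g)
  CaO: 32.68·0.4834 = 15.80 g (target 15.80 g)
  Al2O3: 20.57·0.9960 + 82.19·0.003000 = 20.73 g (target 20.74 g)
  TiO2: 62.74·0.9898 = 62.10 g (target 62.10 g)
  ZnO: 18.52·0.9980 = 18.48 g (target 18.48 g)
  SiO2: 32.68·0.5136 + 82.19·0.9951 = 98.57 g (target 98.58 g)
Auditing the glass mass value: the batch minus its LOI: 250.0 g (per-oxide target masses sum to 250.0 g; basis as stated: 250.0 g — rounding explains the deltas).
Adding the batch up: Σ batch = 265.7 g; loss to ignition Σ batch·LOI = 15.69 g; glass ÷ batch gives a yield of 94.10%.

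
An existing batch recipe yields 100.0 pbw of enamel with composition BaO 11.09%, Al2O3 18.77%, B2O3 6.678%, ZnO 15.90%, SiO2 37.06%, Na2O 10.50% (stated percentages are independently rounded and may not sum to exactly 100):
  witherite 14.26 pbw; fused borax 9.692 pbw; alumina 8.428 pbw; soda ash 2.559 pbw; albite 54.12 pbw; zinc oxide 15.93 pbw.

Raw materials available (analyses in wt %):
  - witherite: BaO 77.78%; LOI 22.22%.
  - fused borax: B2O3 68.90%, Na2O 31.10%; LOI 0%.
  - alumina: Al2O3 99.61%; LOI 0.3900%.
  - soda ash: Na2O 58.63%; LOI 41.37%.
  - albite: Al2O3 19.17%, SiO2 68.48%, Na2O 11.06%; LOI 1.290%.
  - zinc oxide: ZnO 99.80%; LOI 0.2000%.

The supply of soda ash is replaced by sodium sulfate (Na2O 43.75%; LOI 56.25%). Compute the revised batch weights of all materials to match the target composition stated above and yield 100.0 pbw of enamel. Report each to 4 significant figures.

Intermediates are shown rounded to four significant digits within the worked lines. The whole derivation runs at full precision in every operation — a single rounding finalizes every reported value; derived quantities (six oxide percentages, LOI, the totals, net glass mass, yield) are computed at full precision starting from the weights on 100.0 pbw of glass as set out in either problem or answer.
Oxide-by-oxide targets in 100.0 pbw enamel:
  BaO: 11.09% × 100.0 = 11.09 pbw
  Al2O3: 18.77% × 100.0 = 18.77 pbw
  B2O3: 6.678% × 100.0 = 6.678 pbw
  ZnO: 15.90% × 100.0 = 15.90 pbw
  SiO2: 37.06% × 100.0 = 37.06 pbw
  Na2O: 10.50% × 100.0 = 10.50 pbw
Per-oxide balance check on the weights just shown, against the basis in use (oxide sums agree with the targets exact up to rounding of places):
  BaO: 14.26·0.7778 = 11.09 pbw (target 11.09 pbw)
  Al2O3: 8.428·0.9961 + 54.12·0.1917 = 18.77 pbw (target 18.77 pbw)
  B2O3: 9.692·0.6890 = 6.678 pbw (target 6.678 pbw)
  ZnO: 15.93·0.9980 = 15.90 pbw (target 15.90 pbw)
  SiO2: 54.12·0.6848 = 37.06 pbw (target 37.06 pbw)
  Na2O: 9.692·0.3110 + 3.429·0.4375 + 54.12·0.1106 = 10.50 pbw (target 10.50 pbw)
Glass-mass sanity pass: batch total minus LOI = 100.0 pbw (the Σ of target masses is 100.0 pbw; against the stated basis, 100.0 pbw — differing by rounding only).
Batch grand total — Σ batch = 105.9 pbw; Σ batch·LOI gives LOI loss = 5.860 pbw; as yield: glass ÷ batch → 94.46%.

Revised batch per 100.0 pbw enamel:
  witherite: 14.26 pbw
  fused borax: 9.692 pbw
  alumina: 8.428 pbw
  sodium sulfate: 3.429 pbw
  albite: 54.12 pbw
  zinc oxide: 15.93 pbw
Total batch = 105.9 pbw; LOI loss = 5.860 pbw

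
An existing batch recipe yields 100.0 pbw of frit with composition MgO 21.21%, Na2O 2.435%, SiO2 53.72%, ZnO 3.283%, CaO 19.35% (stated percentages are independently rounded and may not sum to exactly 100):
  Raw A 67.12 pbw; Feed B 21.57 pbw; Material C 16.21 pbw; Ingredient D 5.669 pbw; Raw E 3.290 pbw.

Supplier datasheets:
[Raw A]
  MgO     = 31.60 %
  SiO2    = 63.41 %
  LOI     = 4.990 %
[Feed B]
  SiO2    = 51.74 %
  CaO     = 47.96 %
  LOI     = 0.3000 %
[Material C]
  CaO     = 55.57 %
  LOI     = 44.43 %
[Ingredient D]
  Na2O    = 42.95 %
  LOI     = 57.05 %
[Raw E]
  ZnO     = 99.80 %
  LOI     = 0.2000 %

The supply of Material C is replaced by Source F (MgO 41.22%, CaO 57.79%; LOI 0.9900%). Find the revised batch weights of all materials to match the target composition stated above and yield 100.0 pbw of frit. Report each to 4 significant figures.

In-progress results are displayed, with 4-significant-digit rounding, in the printout; all arithmetic carries exact precision from start to finish — each reported number is rounded just once. The derived quantities (ignition loss, yield, the five compositions, glass mass, the totals) are re-derived starting from the weights per 100.0 pbw of glass in full precision, exactly as shown in either problem or answer.
Oxide-by-oxide targets in 100.0 pbw frit:
  MgO: 21.21% × 100.0 = 21.21 pbw
  Na2O: 2.435% × 100.0 = 2.435 pbw
  SiO2: 53.72% × 100.0 = 53.72 pbw
  ZnO: 3.283% × 100.0 = 3.283 pbw
  CaO: 19.35% × 100.0 = 19.35 pbw
Verifying the oxide balance from the weights as reported, relative to the basis at hand (target by target, the sums agree exact up to rounding of places):
  MgO: 58.38·0.3160 + 6.698·0.4122 = 21.21 pbw (target 21.21 pbw)
  Na2O: 5.669·0.4295 = 2.435 pbw (target 2.435 pbw)
  SiO2: 58.38·0.6341 + 32.28·0.5174 = 53.72 pbw (target 53.72 pbw)
  ZnO: 3.290·0.9980 = 3.283 pbw (target 3.283 pbw)
  CaO: 32.28·0.4796 + 6.698·0.5779 = 19.35 pbw (target 19.35 pbw)
Mass balance on the glass: Σ batch − LOI loss = 100.0 pbw (the targets, summed, come to 100.0 pbw; versus the stated basis of 100.0 pbw — a pure rounding effect).
Total batch = Σ batch = 106.3 pbw; LOI loss = Σ batch·LOI = 6.317 pbw; yield, glass over the total, = 94.06%.

Revised batch per 100.0 pbw frit:
  Raw A: 58.38 pbw
  Feed B: 32.28 pbw
  Source F: 6.698 pbw
  Ingredient D: 5.669 pbw
  Raw E: 3.290 pbw
Total batch = 106.3 pbw; LOI loss = 6.317 pbw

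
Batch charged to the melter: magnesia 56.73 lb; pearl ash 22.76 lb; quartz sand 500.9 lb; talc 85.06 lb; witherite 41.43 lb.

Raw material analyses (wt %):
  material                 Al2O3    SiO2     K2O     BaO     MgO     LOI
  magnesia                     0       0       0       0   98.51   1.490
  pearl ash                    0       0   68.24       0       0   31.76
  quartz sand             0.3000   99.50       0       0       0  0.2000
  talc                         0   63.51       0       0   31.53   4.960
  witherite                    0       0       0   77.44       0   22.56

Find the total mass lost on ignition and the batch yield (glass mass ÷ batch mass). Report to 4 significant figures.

LOI loss = 22.64 lb; glass = 684.2 lb; yield = 96.80%

Each numeric step keeps full precision through the solve; mid-chain values are displayed with 4-significant-digit rounding within the worked lines. Every reported number takes a single rounding. All derived quantities (five oxide percentages, the yield, ignition loss, net glass mass, the totals) are rebuilt starting from the weights per 684.2 lb of glass at full float precision exactly as shown in the problem or answer text.
Ignition loss by material:
  magnesia: 56.73 × 0.01490 = 0.8453 lb
  pearl ash: 22.76 × 0.3176 = 7.229 lb
  quartz sand: 500.9 × 0.002000 = 1.002 lb
  talc: 85.06 × 0.04960 = 4.219 lb
  witherite: 41.43 × 0.2256 = 9.347 lb
Total LOI = 22.64 lb
Glass = batch − LOI = 706.9 − 22.64 = 684.2 lb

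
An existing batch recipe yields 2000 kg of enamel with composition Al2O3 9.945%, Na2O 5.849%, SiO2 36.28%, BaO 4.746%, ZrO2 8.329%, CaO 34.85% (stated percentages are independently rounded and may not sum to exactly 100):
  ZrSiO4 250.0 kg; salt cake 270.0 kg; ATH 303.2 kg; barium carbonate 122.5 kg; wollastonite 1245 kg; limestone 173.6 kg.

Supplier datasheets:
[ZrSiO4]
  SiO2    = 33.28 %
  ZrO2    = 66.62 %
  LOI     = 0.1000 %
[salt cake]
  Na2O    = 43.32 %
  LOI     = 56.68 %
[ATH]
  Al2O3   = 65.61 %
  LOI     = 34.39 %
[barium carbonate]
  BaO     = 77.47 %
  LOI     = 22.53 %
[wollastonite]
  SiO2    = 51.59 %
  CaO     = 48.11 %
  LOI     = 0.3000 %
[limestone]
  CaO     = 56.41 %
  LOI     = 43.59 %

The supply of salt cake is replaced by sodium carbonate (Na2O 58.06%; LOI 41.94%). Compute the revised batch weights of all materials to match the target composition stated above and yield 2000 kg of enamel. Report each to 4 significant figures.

Revised batch per 2000 kg enamel:
  ZrSiO4: 250.0 kg
  sodium carbonate: 201.5 kg
  ATH: 303.2 kg
  barium carbonate: 122.5 kg
  wollastonite: 1245 kg
  limestone: 173.6 kg
Total batch = 2296 kg; LOI loss = 296.0 kg

Working values appear rounded off to 4 significant digits across the worked steps; all arithmetic runs at full float precision in every operation. Exactly one rounding lands on every reported number — derived quantities, including yield, six oxide percentages, the totals, glass mass, ignition loss, are carried from the weighed amounts on 2000 kg of glass at exact precision as they appear in the question or the answer.
The oxide mass targets at 2000 kg enamel:
  Al2O3: 9.945% × 2000 = 198.9 kg
  Na2O: 5.849% × 2000 = 117.0 kg
  SiO2: 36.28% × 2000 = 725.6 kg
  BaO: 4.746% × 2000 = 94.92 kg
  ZrO2: 8.329% × 2000 = 166.6 kg
  CaO: 34.85% × 2000 = 697.0 kg
Checking each oxide sum per the reported batch figures, per the basis as stated (oxide sums agree with the targets given rounding of the digits):
  Al2O3: 303.2·0.6561 = 198.9 kg (target 198.9 kg)
  Na2O: 201.5·0.5806 = 117.0 kg (target 117.0 kg)
  SiO2: 250.0·0.3328 + 1245·0.5159 = 725.5 kg (target 725.6 kg)
  BaO: 122.5·0.7747 = 94.90 kg (target 94.92 kg)
  ZrO2: 250.0·0.6662 = 166.6 kg (target 166.6 kg)
  CaO: 1245·0.4811 + 173.6·0.5641 = 696.9 kg (target 697.0 kg)
Glass-mass closure: batch total minus LOI = 2000 kg (summing oxide targets gives 2000 kg; basis as stated: 2000 kg — differing by rounding only).
Whole-batch sum: Σ batch = 2296 kg; ignition loss, Σ(batch × LOI) = 296.0 kg; as yield: glass ÷ batch → 87.11%.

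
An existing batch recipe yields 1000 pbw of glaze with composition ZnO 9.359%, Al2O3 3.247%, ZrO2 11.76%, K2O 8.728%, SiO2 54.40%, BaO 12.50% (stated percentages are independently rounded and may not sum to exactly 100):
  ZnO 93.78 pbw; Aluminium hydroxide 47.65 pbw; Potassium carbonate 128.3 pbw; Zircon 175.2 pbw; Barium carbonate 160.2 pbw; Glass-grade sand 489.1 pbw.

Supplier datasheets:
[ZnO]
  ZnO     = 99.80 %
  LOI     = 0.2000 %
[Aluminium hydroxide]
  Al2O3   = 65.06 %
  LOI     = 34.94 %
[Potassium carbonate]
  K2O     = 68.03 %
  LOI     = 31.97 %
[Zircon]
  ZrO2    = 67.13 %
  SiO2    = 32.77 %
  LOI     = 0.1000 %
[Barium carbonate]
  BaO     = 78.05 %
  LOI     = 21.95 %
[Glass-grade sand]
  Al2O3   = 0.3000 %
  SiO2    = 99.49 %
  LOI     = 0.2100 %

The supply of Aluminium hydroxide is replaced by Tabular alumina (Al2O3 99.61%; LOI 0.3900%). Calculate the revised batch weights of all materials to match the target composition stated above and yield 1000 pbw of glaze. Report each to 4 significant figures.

Revised batch per 1000 pbw glaze:
  ZnO: 93.78 pbw
  Tabular alumina: 31.12 pbw
  Potassium carbonate: 128.3 pbw
  Zircon: 175.2 pbw
  Barium carbonate: 160.2 pbw
  Glass-grade sand: 489.1 pbw
Total batch = 1078 pbw; LOI loss = 77.69 pbw

Intermediates are shown rounded off to 4 significant digits at each printed step. Every computation maintains full precision all the way through. Every reported value takes just one rounding — all derived quantities, including totals, net glass mass, LOI, the yield, six oxide percentages, are computed using the weight values per 1000 pbw of glass at exact precision as written in either problem or answer.
Target oxide masses per 1000 pbw glaze:
  ZnO: 9.359% × 1000 = 93.59 pbw
  Al2O3: 3.247% × 1000 = 32.47 pbw
  ZrO2: 11.76% × 1000 = 117.6 pbw
  K2O: 8.728% × 1000 = 87.28 pbw
  SiO2: 54.40% × 1000 = 544.0 pbw
  BaO: 12.50% × 1000 = 125.0 pbw
Verifying the oxide balance given the weights on record, versus the basis set out (every target is met by its sum inside rounding margins):
  ZnO: 93.78·0.9980 = 93.59 pbw (target 93.59 pbw)
  Al2O3: 31.12·0.9961 + 489.1·0.003000 = 32.47 pbw (target 32.47 pbw)
  ZrO2: 175.2·0.6713 = 117.6 pbw (target 117.6 pbw)
  K2O: 128.3·0.6803 = 87.28 pbw (target 87.28 pbw)
  SiO2: 175.2·0.3277 + 489.1·0.9949 = 544.0 pbw (target 544.0 pbw)
  BaO: 160.2·0.7805 = 125.0 pbw (target 125.0 pbw)
The glass-mass cross-check: net batch after ignition = 1000 pbw (summing oxide targets gives 999.9 pbw; stated basis 1000 pbw — deltas are rounding alone).
Batch grand total — Σ batch = 1078 pbw; loss to ignition Σ batch·LOI = 77.69 pbw; glass ÷ batch gives a yield of 92.79%.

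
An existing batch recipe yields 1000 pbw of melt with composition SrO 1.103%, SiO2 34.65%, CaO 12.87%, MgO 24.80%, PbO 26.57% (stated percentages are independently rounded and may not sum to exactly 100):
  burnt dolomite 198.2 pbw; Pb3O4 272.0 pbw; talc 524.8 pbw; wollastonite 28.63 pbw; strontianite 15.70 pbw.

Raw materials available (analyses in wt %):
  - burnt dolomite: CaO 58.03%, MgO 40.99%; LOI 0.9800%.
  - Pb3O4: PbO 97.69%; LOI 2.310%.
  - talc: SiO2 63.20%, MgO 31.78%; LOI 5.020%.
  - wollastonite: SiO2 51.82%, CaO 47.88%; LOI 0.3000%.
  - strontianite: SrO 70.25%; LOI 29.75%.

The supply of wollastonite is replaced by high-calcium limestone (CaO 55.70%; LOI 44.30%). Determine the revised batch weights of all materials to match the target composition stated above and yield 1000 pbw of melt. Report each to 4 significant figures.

Working values appear rounded off to 4 significant figures between the steps; all internal work maintains full precision from first step to last; a single rounding finalizes every reported value; the derived quantities are carried using the weight values for 1000 pbw of glass at full precision (ignition loss, glass mass, five oxide percentages, totals, yield) exactly as shown in the question or the answer.
Oxide mass targets, per 1000 pbw melt:
  SrO: 1.103% × 1000 = 11.03 pbw
  SiO2: 34.65% × 1000 = 346.5 pbw
  CaO: 12.87% × 1000 = 128.7 pbw
  MgO: 24.80% × 1000 = 248.0 pbw
  PbO: 26.57% × 1000 = 265.7 pbw
Sums-versus-targets review from the weights as reported, against the basis in use (every target is met by its sum modulo rounding of the values):
  SrO: 15.70·0.7025 = 11.03 pbw (target 11.03 pbw)
  SiO2: 548.3·0.6320 = 346.5 pbw (target 346.5 pbw)
  CaO: 180.0·0.5803 + 43.58·0.5570 = 128.7 pbw (target 128.7 pbw)
  MgO: 180.0·0.4099 + 548.3·0.3178 = 248.0 pbw (target 248.0 pbw)
  PbO: 272.0·0.9769 = 265.7 pbw (target 265.7 pbw)
Consistency of the glass mass: batch Σ − ignition loss = 1000 pbw (summing oxide targets gives 999.9 pbw; the stated basis being 1000 pbw — gaps are rounding artifacts).
Whole-batch sum: Σ batch = 1060 pbw; Σ batch·LOI gives LOI loss = 59.55 pbw; as yield: glass ÷ batch → 94.38%.

Revised batch per 1000 pbw melt:
  burnt dolomite: 180.0 pbw
  Pb3O4: 272.0 pbw
  talc: 548.3 pbw
  high-calcium limestone: 43.58 pbw
  strontianite: 15.70 pbw
Total batch = 1060 pbw; LOI loss = 59.55 pbw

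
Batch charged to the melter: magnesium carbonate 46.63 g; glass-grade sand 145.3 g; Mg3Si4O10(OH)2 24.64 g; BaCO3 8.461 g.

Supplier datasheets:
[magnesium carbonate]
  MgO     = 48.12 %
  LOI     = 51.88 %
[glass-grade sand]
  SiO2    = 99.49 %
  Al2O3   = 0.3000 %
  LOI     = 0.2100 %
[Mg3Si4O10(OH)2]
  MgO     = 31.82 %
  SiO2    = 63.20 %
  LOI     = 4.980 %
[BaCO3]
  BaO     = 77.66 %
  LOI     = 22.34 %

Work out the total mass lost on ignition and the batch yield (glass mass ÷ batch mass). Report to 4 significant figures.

Each numeric step keeps full precision at each step; the intermediate values appear (rounded to four significant figures) between the steps — each reported figure takes just one rounding — the derived quantities, including glass mass, yield, ignition loss, the four compositions, the totals, are computed from the weighed amounts at 197.4 g of glass at full float precision, as given in either problem or answer.
Each material's LOI contribution:
  magnesium carbonate: 46.63 × 0.5188 = 24.19 g
  glass-grade sand: 145.3 × 0.002100 = 0.3051 g
  Mg3Si4O10(OH)2: 24.64 × 0.04980 = 1.227 g
  BaCO3: 8.461 × 0.2234 = 1.890 g
Total LOI = 27.61 g
Glass = batch − LOI = 225.0 − 27.61 = 197.4 g

LOI loss = 27.61 g; glass = 197.4 g; yield = 87.73%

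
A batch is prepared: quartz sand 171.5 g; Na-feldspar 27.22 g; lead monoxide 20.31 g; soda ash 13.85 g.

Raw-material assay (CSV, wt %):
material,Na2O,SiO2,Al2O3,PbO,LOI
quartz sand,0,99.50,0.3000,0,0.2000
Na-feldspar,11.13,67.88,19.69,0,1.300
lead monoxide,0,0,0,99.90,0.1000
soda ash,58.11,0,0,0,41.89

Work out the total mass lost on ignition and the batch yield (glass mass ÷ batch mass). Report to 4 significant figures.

Intermediates appear, rounded to four significant digits, alongside each step — all arithmetic holds exact precision at each step — each reported number includes exactly one rounding; derived quantities (net glass mass, four oxide percentages, the totals, LOI, the yield) are carried from the batch weights per 226.4 g of glass at full precision, as written in the question or the answer.
Loss on ignition, line by line:
  quartz sand: 171.5 × 0.002000 = 0.3430 g
  Na-feldspar: 27.22 × 0.01300 = 0.3539 g
  lead monoxide: 20.31 × 0.001000 = 0.02031 g
  soda ash: 13.85 × 0.4189 = 5.802 g
Total LOI = 6.519 g
Glass = batch − LOI = 232.9 − 6.519 = 226.4 g

LOI loss = 6.519 g; glass = 226.4 g; yield = 97.20%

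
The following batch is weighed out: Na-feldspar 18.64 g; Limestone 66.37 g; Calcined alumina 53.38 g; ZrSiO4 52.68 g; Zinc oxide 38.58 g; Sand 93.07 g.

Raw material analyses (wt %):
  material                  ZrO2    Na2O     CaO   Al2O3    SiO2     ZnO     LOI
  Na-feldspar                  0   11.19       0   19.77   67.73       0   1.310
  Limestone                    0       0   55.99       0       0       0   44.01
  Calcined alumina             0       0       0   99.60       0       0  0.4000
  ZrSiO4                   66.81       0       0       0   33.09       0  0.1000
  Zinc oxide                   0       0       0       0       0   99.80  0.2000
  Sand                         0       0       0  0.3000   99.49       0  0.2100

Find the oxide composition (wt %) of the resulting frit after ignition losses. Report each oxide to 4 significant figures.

All internal work holds full precision at every stage; rounding to four significant figures extends to each in-between result as shown — every reported value carries a single rounding — derived quantities (six oxide percentages, LOI, yield, glass mass, totals) are recomputed at full precision starting from the weights for 292.7 g of glass exactly as shown in the question or the answer.
What the batch supplies per oxide:
  ZrO2: 52.68·0.6681 = 35.20 g
  Na2O: 18.64·0.1119 = 2.086 g
  CaO: 66.37·0.5599 = 37.16 g
  Al2O3: 18.64·0.1977 + 53.38·0.9960 + 93.07·0.003000 = 57.13 g
  SiO2: 18.64·0.6773 + 52.68·0.3309 + 93.07·0.9949 = 122.7 g
  ZnO: 38.58·0.9980 = 38.50 g
LOI: 18.64·0.01310 + 66.37·0.4401 + 53.38·0.004000 + 52.68·0.001000 + 38.58·0.002000 + 93.07·0.002100 = 29.99 g
The glass mass, total less LOI, = 322.7 − 29.99 = 292.7 g (equal to the oxide-mass sum)
wt % = oxide mass / glass mass × 100

Glass mass = 292.7 g (batch 322.7 − LOI 29.99).
Composition: ZrO2 12.02%, Na2O 0.7125%, CaO 12.69%, Al2O3 19.52%, SiO2 41.90%, ZnO 13.15%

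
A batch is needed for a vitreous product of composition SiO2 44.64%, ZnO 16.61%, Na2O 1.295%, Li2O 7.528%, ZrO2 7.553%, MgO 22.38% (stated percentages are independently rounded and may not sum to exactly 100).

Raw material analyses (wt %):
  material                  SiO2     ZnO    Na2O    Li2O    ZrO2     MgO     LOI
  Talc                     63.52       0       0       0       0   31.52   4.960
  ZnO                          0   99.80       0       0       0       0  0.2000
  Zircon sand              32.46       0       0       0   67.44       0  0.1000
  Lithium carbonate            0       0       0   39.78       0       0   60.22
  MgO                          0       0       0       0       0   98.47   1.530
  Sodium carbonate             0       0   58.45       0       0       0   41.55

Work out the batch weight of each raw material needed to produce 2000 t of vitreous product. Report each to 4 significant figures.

Batch per 2000 t vitreous product:
  Talc: 1291 t
  ZnO: 332.9 t
  Zircon sand: 224.0 t
  Lithium carbonate: 378.5 t
  MgO: 41.28 t
  Sodium carbonate: 44.31 t
Total batch = 2312 t; LOI loss = 311.9 t; yield = 86.51%

The whole derivation keeps exact precision at all times; intermediates are printed with 4-significant-digit rounding when written out — each reported number takes exactly one rounding. Derived quantities (LOI, the totals, glass mass, six oxide percentages, the yield) are carried from the weighed amounts per 2000 t of glass at full precision, as set out in the problem or answer text.
The oxide mass targets at 2000 t vitreous product:
  SiO2: 44.64% × 2000 = 892.8 t
  ZnO: 16.61% × 2000 = 332.2 t
  Na2O: 1.295% × 2000 = 25.90 t
  Li2O: 7.528% × 2000 = 150.6 t
  ZrO2: 7.553% × 2000 = 151.1 t
  MgO: 22.38% × 2000 = 447.6 t
Oxide-by-oxide audit using the reported weights, versus the basis set out (each sum matches its target mass modulo rounding of the values):
  SiO2: 1291·0.6352 + 224.0·0.3246 = 892.8 t (target 892.8 t)
  ZnO: 332.9·0.9980 = 332.2 t (target 332.2 t)
  Na2O: 44.31·0.5845 = 25.90 t (target 25.90 t)
  Li2O: 378.5·0.3978 = 150.6 t (target 150.6 t)
  ZrO2: 224.0·0.6744 = 151.1 t (target 151.1 t)
  MgO: 1291·0.3152 + 41.28·0.9847 = 447.6 t (target 447.6 t)
Auditing the glass mass value: total batch − LOI = 2000 t (the targets, summed, come to 2000 t; with the basis standing at 2000 t — any gap is answer rounding).
Batch total: Σ batch = 2312 t; LOI loss = Σ batch·LOI = 311.9 t; glass ÷ batch gives a yield of 86.51%.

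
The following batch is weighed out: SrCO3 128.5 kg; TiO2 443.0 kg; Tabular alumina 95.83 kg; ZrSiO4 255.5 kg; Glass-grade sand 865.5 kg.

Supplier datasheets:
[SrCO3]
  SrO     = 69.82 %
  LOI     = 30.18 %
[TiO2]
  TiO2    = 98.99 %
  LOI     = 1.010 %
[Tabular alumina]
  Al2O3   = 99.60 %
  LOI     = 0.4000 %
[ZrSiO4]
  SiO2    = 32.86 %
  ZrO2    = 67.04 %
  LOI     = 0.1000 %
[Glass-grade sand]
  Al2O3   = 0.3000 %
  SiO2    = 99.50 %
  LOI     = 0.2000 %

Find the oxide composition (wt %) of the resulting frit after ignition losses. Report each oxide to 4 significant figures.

Glass mass = 1743 kg (batch 1788 − LOI 45.63).
Composition: SrO 5.148%, Al2O3 5.626%, TiO2 25.16%, SiO2 54.23%, ZrO2 9.829%

In-progress results are displayed (rounded to four significant digits) in the printout — all internal work holds full precision through the solve; exactly one rounding goes into every reported figure; all derived quantities, including totals, net glass mass, ignition loss, the five compositions, the yield, are recomputed using the weight values per 1743 kg of glass at full precision, as written in question or answer.
Oxide-by-oxide delivered mass:
  SrO: 128.5·0.6982 = 89.72 kg
  Al2O3: 95.83·0.9960 + 865.5·0.003000 = 98.04 kg
  TiO2: 443.0·0.9899 = 438.5 kg
  SiO2: 255.5·0.3286 + 865.5·0.9950 = 945.1 kg
  ZrO2: 255.5·0.6704 = 171.3 kg
LOI: 128.5·0.3018 + 443.0·0.01010 + 95.83·0.004000 + 255.5·0.001000 + 865.5·0.002000 = 45.63 kg
Resulting glass, batch − LOI: 1788 − 45.63 = 1743 kg (matching Σ of the oxides)
each wt % is 100 × oxide ÷ glass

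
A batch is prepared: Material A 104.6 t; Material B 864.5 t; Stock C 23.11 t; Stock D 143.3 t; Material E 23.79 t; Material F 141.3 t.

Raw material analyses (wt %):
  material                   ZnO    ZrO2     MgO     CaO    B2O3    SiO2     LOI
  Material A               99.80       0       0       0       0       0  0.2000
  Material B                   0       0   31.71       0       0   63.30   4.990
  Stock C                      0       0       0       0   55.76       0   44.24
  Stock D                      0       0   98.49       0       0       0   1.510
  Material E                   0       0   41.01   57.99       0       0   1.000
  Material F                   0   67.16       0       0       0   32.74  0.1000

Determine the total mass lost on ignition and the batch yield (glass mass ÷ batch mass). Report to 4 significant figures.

LOI loss = 56.11 t; glass = 1244 t; yield = 95.69%

The whole derivation keeps exact precision end to end; values along the way are shown, rounded to 4 significant digits, within the worked lines — a single rounding completes each reported result — the derived quantities (net glass mass, LOI, the six compositions, the yield, totals) are computed at full float precision from the weighed amounts on 1244 t of glass as set out in problem or answer.
Material-by-material LOI:
  Material A: 104.6 × 0.002000 = 0.2092 t
  Material B: 864.5 × 0.04990 = 43.14 t
  Stock C: 23.11 × 0.4424 = 10.22 t
  Stock D: 143.3 × 0.01510 = 2.164 t
  Material E: 23.79 × 0.01000 = 0.2379 t
  Material F: 141.3 × 0.001000 = 0.1413 t
Total LOI = 56.11 t
Glass = batch − LOI = 1301 − 56.11 = 1244 t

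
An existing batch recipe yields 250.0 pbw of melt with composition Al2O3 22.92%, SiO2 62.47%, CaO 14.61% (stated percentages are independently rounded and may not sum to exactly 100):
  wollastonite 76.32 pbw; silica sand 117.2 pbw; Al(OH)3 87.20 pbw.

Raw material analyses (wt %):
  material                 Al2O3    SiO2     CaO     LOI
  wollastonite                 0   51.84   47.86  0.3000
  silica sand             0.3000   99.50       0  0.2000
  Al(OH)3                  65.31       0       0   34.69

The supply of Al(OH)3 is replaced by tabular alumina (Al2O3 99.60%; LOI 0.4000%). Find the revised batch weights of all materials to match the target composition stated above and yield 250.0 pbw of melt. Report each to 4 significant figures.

Revised batch per 250.0 pbw melt:
  wollastonite: 76.32 pbw
  silica sand: 117.2 pbw
  tabular alumina: 57.18 pbw
Total batch = 250.7 pbw; LOI loss = 0.6921 pbw

Working values are printed with 4-significant-figure rounding within the worked lines; full precision is held throughout. Each reported number sees exactly one rounding; derived quantities are re-derived in full precision (ignition loss, three oxide percentages, glass mass, totals, the yield) starting from the weights per 250.0 pbw of glass as given in the question or the answer.
Oxide mass targets, per 250.0 pbw melt:
  Al2O3: 22.92% × 250.0 = 57.30 pbw
  SiO2: 62.47% × 250.0 = 156.2 pbw
  CaO: 14.61% × 250.0 = 36.52 pbw
Checking each oxide sum with the batch weights as given, on the stated basis (summed amounts equal target values up to rounding of the answer):
  Al2O3: 117.2·0.003000 + 57.18·0.9960 = 57.30 pbw (target 57.30 pbw)
  SiO2: 76.32·0.5184 + 117.2·0.9950 = 156.2 pbw (target 156.2 pbw)
  CaO: 76.32·0.4786 = 36.53 pbw (target 36.52 pbw)
Glass mass check: batch total minus LOI = 250.0 pbw (targets for the oxides total 250.0 pbw; with the basis standing at 250.0 pbw — differing by rounding only).
Batch total: Σ batch = 250.7 pbw; LOI loss = Σ batch·LOI = 0.6921 pbw; yield = glass ÷ total batch = 99.72%.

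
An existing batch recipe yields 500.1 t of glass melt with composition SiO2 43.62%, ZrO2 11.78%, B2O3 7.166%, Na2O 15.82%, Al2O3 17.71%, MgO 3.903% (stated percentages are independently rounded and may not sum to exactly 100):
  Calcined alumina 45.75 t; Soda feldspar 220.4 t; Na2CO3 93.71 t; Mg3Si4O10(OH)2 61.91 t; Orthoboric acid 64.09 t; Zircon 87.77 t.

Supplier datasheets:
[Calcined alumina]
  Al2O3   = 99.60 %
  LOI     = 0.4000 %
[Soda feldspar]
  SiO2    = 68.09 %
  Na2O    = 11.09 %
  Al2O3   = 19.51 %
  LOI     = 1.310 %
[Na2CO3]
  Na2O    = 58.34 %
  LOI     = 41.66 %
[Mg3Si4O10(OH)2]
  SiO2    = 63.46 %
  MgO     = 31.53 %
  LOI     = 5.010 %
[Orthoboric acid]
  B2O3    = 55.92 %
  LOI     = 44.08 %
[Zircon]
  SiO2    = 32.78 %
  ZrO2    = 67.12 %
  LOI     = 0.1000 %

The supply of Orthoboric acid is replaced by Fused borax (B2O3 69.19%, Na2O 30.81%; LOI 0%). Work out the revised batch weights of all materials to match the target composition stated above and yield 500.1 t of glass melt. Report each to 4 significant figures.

All arithmetic maintains exact precision from first step to last — the intermediate values are printed rounded to four significant figures within the worked lines; each reported value is rounded just once; the derived quantities, which include ignition loss, six oxide percentages, yield, net glass mass, totals, are computed at full float precision, as they appear in question or answer, from the batch weights at 500.1 t of glass.
Oxide-by-oxide targets in 500.1 t glass melt:
  SiO2: 43.62% × 500.1 = 218.1 t
  ZrO2: 11.78% × 500.1 = 58.91 t
  B2O3: 7.166% × 500.1 = 35.84 t
  Na2O: 15.82% × 500.1 = 79.12 t
  Al2O3: 17.71% × 500.1 = 88.57 t
  MgO: 3.903% × 500.1 = 19.52 t
Per-oxide balance check from the weights as reported, per the basis as stated (target by target, the sums agree up to rounding of the answer):
  SiO2: 220.4·0.6809 + 61.91·0.6346 + 87.77·0.3278 = 218.1 t (target 218.1 t)
  ZrO2: 87.77·0.6712 = 58.91 t (target 58.91 t)
  B2O3: 51.80·0.6919 = 35.84 t (target 35.84 t)
  Na2O: 220.4·0.1109 + 66.36·0.5834 + 51.80·0.3081 = 79.12 t (target 79.12 t)
  Al2O3: 45.75·0.9960 + 220.4·0.1951 = 88.57 t (target 88.57 t)
  MgO: 61.91·0.3153 = 19.52 t (target 19.52 t)
Mass balance on the glass: the batch minus its LOI: 500.1 t (oxide target masses add up to 500.1 t; basis as stated: 500.1 t — any gap is answer rounding).
Batch grand total — Σ batch = 534.0 t; loss to ignition Σ batch·LOI = 33.91 t; the yield ratio, glass ÷ batch: 93.65%.

Revised batch per 500.1 t glass melt:
  Calcined alumina: 45.75 t
  Soda feldspar: 220.4 t
  Na2CO3: 66.36 t
  Mg3Si4O10(OH)2: 61.91 t
  Fused borax: 51.80 t
  Zircon: 87.77 t
Total batch = 534.0 t; LOI loss = 33.91 t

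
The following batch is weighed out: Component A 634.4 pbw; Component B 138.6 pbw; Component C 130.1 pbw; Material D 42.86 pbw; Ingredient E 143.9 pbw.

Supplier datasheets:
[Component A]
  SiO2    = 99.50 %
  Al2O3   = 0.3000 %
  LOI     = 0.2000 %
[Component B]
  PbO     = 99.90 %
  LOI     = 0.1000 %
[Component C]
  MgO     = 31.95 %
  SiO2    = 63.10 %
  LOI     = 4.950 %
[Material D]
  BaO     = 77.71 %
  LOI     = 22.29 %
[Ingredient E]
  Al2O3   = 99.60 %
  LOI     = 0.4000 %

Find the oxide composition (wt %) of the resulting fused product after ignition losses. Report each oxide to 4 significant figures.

Glass mass = 1072 pbw (batch 1090 − LOI 17.98).
Composition: PbO 12.92%, MgO 3.878%, SiO2 66.55%, BaO 3.107%, Al2O3 13.55%

Working values are shown rounded to four significant digits; every computation maintains full precision at each step — each reported result is rounded just once — the derived quantities (totals, five oxide percentages, glass mass, LOI, yield) are rebuilt in exact precision using the weight values on 1072 pbw of glass as written in the question or the answer.
What the batch supplies per oxide:
  PbO: 138.6·0.9990 = 138.5 pbw
  MgO: 130.1·0.3195 = 41.57 pbw
  SiO2: 634.4·0.9950 + 130.1·0.6310 = 713.3 pbw
  BaO: 42.86·0.7771 = 33.31 pbw
  Al2O3: 634.4·0.003000 + 143.9·0.9960 = 145.2 pbw
LOI: 634.4·0.002000 + 138.6·0.001000 + 130.1·0.04950 + 42.86·0.2229 + 143.9·0.004000 = 17.98 pbw
Glass mass = batch − LOI = 1090 − 17.98 = 1072 pbw (= the summed oxide contributions)
wt %: oxide over glass, times 100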